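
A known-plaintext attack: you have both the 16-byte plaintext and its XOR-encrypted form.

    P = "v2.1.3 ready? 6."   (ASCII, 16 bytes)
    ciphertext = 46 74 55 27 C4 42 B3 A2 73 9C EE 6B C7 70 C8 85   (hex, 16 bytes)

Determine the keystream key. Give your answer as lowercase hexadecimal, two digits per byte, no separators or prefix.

30467b16ea7193d016fd8a12f850feab

Since ciphertext = P ⊕ key, XORing both sides with P gives key = P ⊕ ciphertext.
byte 0: 118 ^  70 =  48
byte 1:  50 ^ 116 =  70
byte 2:  46 ^  85 = 123
byte 3:  49 ^  39 =  22
byte 4:  46 ^ 196 = 234
byte 5:  51 ^  66 = 113
byte 6:  32 ^ 179 = 147
byte 7: 114 ^ 162 = 208
byte 8: 101 ^ 115 =  22
byte 9:  97 ^ 156 = 253
byte 10: 100 ^ 238 = 138
byte 11: 121 ^ 107 =  18
byte 12:  63 ^ 199 = 248
byte 13:  32 ^ 112 =  80
byte 14:  54 ^ 200 = 254
byte 15:  46 ^ 133 = 171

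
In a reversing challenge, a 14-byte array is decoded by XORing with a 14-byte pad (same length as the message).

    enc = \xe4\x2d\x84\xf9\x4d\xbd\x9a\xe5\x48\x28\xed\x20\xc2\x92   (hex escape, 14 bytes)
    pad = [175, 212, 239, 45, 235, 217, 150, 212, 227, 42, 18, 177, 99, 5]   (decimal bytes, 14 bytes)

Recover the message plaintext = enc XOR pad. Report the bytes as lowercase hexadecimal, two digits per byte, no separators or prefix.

4bf96bd4a6640c31ab02ff91a197

e4 ^ af = 4b
2d ^ d4 = f9
84 ^ ef = 6b
f9 ^ 2d = d4
4d ^ eb = a6
bd ^ d9 = 64
9a ^ 96 = 0c
e5 ^ d4 = 31
48 ^ e3 = ab
28 ^ 2a = 02
ed ^ 12 = ff
20 ^ b1 = 91
c2 ^ 63 = a1
92 ^ 05 = 97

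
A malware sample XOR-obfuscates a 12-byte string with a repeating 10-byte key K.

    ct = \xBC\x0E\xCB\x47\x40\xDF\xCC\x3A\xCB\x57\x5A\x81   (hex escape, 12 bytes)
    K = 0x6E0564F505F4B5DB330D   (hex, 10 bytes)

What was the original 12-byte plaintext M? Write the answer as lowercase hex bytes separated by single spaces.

d2 0b af b2 45 2b 79 e1 f8 5a 34 84

The 10-byte key repeats, so the effective keystream is 6e 05 64 f5 05 f4 b5 db 33 0d 6e 05.
byte 0: bc ^ 6e = d2
byte 1: 0e ^ 05 = 0b
byte 2: cb ^ 64 = af
byte 3: 47 ^ f5 = b2
byte 4: 40 ^ 05 = 45
byte 5: df ^ f4 = 2b
byte 6: cc ^ b5 = 79
byte 7: 3a ^ db = e1
byte 8: cb ^ 33 = f8
byte 9: 57 ^ 0d = 5a
byte 10: 5a ^ 6e = 34
byte 11: 81 ^ 05 = 84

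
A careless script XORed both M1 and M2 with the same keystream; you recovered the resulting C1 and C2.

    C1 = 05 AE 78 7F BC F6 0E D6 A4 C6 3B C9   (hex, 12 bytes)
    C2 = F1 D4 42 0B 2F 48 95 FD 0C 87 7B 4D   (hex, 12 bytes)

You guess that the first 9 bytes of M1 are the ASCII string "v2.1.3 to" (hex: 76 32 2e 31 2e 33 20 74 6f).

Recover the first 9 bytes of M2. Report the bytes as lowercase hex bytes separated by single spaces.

82 48 14 45 bd 8d bb 5f c7

First, C1 ⊕ C2 = (M1 ⊕ K) ⊕ (M2 ⊕ K) = M1 ⊕ M2, so the key drops out. Then M2 = (M1 ⊕ M2) ⊕ M1 over the first 9 bytes.
byte 0: (05 ^ f1) ^ 76 = f4 ^ 76 = 82
byte 1: (ae ^ d4) ^ 32 = 7a ^ 32 = 48
byte 2: (78 ^ 42) ^ 2e = 3a ^ 2e = 14
byte 3: (7f ^ 0b) ^ 31 = 74 ^ 31 = 45
byte 4: (bc ^ 2f) ^ 2e = 93 ^ 2e = bd
byte 5: (f6 ^ 48) ^ 33 = be ^ 33 = 8d
byte 6: (0e ^ 95) ^ 20 = 9b ^ 20 = bb
byte 7: (d6 ^ fd) ^ 74 = 2b ^ 74 = 5f
byte 8: (a4 ^ 0c) ^ 6f = a8 ^ 6f = c7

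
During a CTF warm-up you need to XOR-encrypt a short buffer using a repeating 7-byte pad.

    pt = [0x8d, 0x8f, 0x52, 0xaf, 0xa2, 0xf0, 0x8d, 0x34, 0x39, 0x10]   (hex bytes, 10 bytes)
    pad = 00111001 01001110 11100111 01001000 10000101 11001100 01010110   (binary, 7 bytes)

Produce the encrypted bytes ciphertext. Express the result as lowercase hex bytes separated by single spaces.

The 7-byte key repeats, so the effective keystream is 39 4e e7 48 85 cc 56 39 4e e7.
byte 0: 8d ⊕ 39 = b4
byte 1: 8f ⊕ 4e = c1
byte 2: 52 ⊕ e7 = b5
byte 3: af ⊕ 48 = e7
byte 4: a2 ⊕ 85 = 27
byte 5: f0 ⊕ cc = 3c
byte 6: 8d ⊕ 56 = db
byte 7: 34 ⊕ 39 = 0d
byte 8: 39 ⊕ 4e = 77
byte 9: 10 ⊕ e7 = f7

b4 c1 b5 e7 27 3c db 0d 77 f7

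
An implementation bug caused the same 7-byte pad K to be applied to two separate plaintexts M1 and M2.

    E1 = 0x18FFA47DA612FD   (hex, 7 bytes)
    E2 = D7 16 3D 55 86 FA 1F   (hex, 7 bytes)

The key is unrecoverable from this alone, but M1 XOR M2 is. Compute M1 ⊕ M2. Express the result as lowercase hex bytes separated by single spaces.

E1 ⊕ E2 = (M1 ⊕ K) ⊕ (M2 ⊕ K) = M1 ⊕ M2 — the shared key cancels under XOR.
18 ⊕ d7 = cf
ff ⊕ 16 = e9
a4 ⊕ 3d = 99
7d ⊕ 55 = 28
a6 ⊕ 86 = 20
12 ⊕ fa = e8
fd ⊕ 1f = e2

cf e9 99 28 20 e8 e2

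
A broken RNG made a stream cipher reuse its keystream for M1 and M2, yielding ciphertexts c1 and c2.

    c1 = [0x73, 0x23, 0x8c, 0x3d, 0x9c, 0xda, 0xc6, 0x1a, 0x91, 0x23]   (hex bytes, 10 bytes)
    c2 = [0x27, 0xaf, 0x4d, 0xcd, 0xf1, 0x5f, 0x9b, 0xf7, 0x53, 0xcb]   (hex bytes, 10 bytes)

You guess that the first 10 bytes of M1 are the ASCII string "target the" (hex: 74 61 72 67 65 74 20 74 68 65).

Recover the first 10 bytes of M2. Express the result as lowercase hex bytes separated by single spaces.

20 ed b3 97 08 f1 7d 99 aa 8d

First, c1 ⊕ c2 = (M1 ⊕ K) ⊕ (M2 ⊕ K) = M1 ⊕ M2, so the key drops out. Then M2 = (M1 ⊕ M2) ⊕ M1 over the first 10 bytes.
byte 0: (73 xor 27) xor 74 = 54 xor 74 = 20
byte 1: (23 xor af) xor 61 = 8c xor 61 = ed
byte 2: (8c xor 4d) xor 72 = c1 xor 72 = b3
byte 3: (3d xor cd) xor 67 = f0 xor 67 = 97
byte 4: (9c xor f1) xor 65 = 6d xor 65 = 08
byte 5: (da xor 5f) xor 74 = 85 xor 74 = f1
byte 6: (c6 xor 9b) xor 20 = 5d xor 20 = 7d
byte 7: (1a xor f7) xor 74 = ed xor 74 = 99
byte 8: (91 xor 53) xor 68 = c2 xor 68 = aa
byte 9: (23 xor cb) xor 65 = e8 xor 65 = 8d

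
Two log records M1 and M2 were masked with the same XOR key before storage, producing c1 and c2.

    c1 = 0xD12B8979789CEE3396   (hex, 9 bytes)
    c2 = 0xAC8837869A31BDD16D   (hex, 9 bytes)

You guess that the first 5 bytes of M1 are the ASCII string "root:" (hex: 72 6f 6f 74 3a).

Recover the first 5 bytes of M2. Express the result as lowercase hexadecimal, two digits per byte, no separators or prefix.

First, c1 ⊕ c2 = (M1 ⊕ K) ⊕ (M2 ⊕ K) = M1 ⊕ M2, so the key drops out. Then M2 = (M1 ⊕ M2) ⊕ M1 over the first 5 bytes.
byte 0: (d1 ⊕ ac) ⊕ 72 = 7d ⊕ 72 = 0f
byte 1: (2b ⊕ 88) ⊕ 6f = a3 ⊕ 6f = cc
byte 2: (89 ⊕ 37) ⊕ 6f = be ⊕ 6f = d1
byte 3: (79 ⊕ 86) ⊕ 74 = ff ⊕ 74 = 8b
byte 4: (78 ⊕ 9a) ⊕ 3a = e2 ⊕ 3a = d8

0fccd18bd8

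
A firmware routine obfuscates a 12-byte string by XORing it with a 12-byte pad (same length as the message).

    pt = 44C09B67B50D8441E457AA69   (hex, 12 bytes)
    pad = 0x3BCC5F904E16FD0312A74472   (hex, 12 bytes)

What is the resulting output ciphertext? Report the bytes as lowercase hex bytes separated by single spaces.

XOR is its own inverse, so applying the key byte-wise gives the result directly.
byte 0: 44 ⊕ 3b = 7f
byte 1: c0 ⊕ cc = 0c
byte 2: 9b ⊕ 5f = c4
byte 3: 67 ⊕ 90 = f7
byte 4: b5 ⊕ 4e = fb
byte 5: 0d ⊕ 16 = 1b
byte 6: 84 ⊕ fd = 79
byte 7: 41 ⊕ 03 = 42
byte 8: e4 ⊕ 12 = f6
byte 9: 57 ⊕ a7 = f0
byte 10: aa ⊕ 44 = ee
byte 11: 69 ⊕ 72 = 1b

7f 0c c4 f7 fb 1b 79 42 f6 f0 ee 1b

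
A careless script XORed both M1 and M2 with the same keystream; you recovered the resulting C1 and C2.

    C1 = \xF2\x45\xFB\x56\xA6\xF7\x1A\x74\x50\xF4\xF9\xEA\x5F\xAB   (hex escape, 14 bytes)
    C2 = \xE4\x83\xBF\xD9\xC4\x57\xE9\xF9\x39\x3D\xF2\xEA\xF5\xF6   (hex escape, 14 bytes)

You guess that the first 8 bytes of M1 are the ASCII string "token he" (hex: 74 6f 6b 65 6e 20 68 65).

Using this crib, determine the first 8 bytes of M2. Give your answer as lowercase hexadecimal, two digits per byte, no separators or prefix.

62a92fea0c809be8

First, C1 ⊕ C2 = (M1 ⊕ K) ⊕ (M2 ⊕ K) = M1 ⊕ M2, so the key drops out. Then M2 = (M1 ⊕ M2) ⊕ M1 over the first 8 bytes.
byte 0: (f2 xor e4) xor 74 = 16 xor 74 = 62
byte 1: (45 xor 83) xor 6f = c6 xor 6f = a9
byte 2: (fb xor bf) xor 6b = 44 xor 6b = 2f
byte 3: (56 xor d9) xor 65 = 8f xor 65 = ea
byte 4: (a6 xor c4) xor 6e = 62 xor 6e = 0c
byte 5: (f7 xor 57) xor 20 = a0 xor 20 = 80
byte 6: (1a xor e9) xor 68 = f3 xor 68 = 9b
byte 7: (74 xor f9) xor 65 = 8d xor 65 = e8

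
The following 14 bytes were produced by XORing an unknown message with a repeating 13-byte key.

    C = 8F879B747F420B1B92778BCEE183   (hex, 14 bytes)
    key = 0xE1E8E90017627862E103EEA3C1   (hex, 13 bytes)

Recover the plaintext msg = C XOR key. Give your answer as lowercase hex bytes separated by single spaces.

6e 6f 72 74 68 20 73 79 73 74 65 6d 20 62

The 13-byte key repeats, so the effective keystream is e1 e8 e9 00 17 62 78 62 e1 03 ee a3 c1 e1.
byte 0: 10001111 XOR 11100001 = 01101110
byte 1: 10000111 XOR 11101000 = 01101111
byte 2: 10011011 XOR 11101001 = 01110010
byte 3: 01110100 XOR 00000000 = 01110100
byte 4: 01111111 XOR 00010111 = 01101000
byte 5: 01000010 XOR 01100010 = 00100000
byte 6: 00001011 XOR 01111000 = 01110011
byte 7: 00011011 XOR 01100010 = 01111001
byte 8: 10010010 XOR 11100001 = 01110011
byte 9: 01110111 XOR 00000011 = 01110100
byte 10: 10001011 XOR 11101110 = 01100101
byte 11: 11001110 XOR 10100011 = 01101101
byte 12: 11100001 XOR 11000001 = 00100000
byte 13: 10000011 XOR 11100001 = 01100010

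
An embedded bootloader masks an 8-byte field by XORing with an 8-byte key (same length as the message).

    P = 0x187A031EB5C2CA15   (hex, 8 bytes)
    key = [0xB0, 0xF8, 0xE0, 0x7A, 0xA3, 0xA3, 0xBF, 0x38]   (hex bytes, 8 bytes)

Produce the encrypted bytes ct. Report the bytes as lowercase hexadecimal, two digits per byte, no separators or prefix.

a882e3641661752d

XOR is its own inverse, so applying the key byte-wise gives the result directly.
18 XOR b0 = a8
7a XOR f8 = 82
03 XOR e0 = e3
1e XOR 7a = 64
b5 XOR a3 = 16
c2 XOR a3 = 61
ca XOR bf = 75
15 XOR 38 = 2d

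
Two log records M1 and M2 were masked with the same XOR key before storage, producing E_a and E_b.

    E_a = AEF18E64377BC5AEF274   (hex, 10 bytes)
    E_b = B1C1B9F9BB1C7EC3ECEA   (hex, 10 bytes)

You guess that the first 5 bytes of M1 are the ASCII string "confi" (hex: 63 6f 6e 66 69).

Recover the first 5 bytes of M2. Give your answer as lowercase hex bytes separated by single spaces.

7c 5f 59 fb e5

First, E_a ⊕ E_b = (M1 ⊕ K) ⊕ (M2 ⊕ K) = M1 ⊕ M2, so the key drops out. Then M2 = (M1 ⊕ M2) ⊕ M1 over the first 5 bytes.
byte 0: (ae ⊕ b1) ⊕ 63 = 1f ⊕ 63 = 7c
byte 1: (f1 ⊕ c1) ⊕ 6f = 30 ⊕ 6f = 5f
byte 2: (8e ⊕ b9) ⊕ 6e = 37 ⊕ 6e = 59
byte 3: (64 ⊕ f9) ⊕ 66 = 9d ⊕ 66 = fb
byte 4: (37 ⊕ bb) ⊕ 69 = 8c ⊕ 69 = e5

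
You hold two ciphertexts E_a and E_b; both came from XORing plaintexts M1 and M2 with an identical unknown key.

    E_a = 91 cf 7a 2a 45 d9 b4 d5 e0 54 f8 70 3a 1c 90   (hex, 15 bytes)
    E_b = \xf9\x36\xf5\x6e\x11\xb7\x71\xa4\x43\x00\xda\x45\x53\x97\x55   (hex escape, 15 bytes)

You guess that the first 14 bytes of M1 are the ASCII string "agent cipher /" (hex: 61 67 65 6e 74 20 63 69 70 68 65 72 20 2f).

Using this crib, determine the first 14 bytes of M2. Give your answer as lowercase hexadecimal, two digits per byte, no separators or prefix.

099eea2a204ea618d33c474749a4

First, E_a ⊕ E_b = (M1 ⊕ K) ⊕ (M2 ⊕ K) = M1 ⊕ M2, so the key drops out. Then M2 = (M1 ⊕ M2) ⊕ M1 over the first 14 bytes.
byte 0: (91 ⊕ f9) ⊕ 61 = 68 ⊕ 61 = 09
byte 1: (cf ⊕ 36) ⊕ 67 = f9 ⊕ 67 = 9e
byte 2: (7a ⊕ f5) ⊕ 65 = 8f ⊕ 65 = ea
byte 3: (2a ⊕ 6e) ⊕ 6e = 44 ⊕ 6e = 2a
byte 4: (45 ⊕ 11) ⊕ 74 = 54 ⊕ 74 = 20
byte 5: (d9 ⊕ b7) ⊕ 20 = 6e ⊕ 20 = 4e
byte 6: (b4 ⊕ 71) ⊕ 63 = c5 ⊕ 63 = a6
byte 7: (d5 ⊕ a4) ⊕ 69 = 71 ⊕ 69 = 18
byte 8: (e0 ⊕ 43) ⊕ 70 = a3 ⊕ 70 = d3
byte 9: (54 ⊕ 00) ⊕ 68 = 54 ⊕ 68 = 3c
byte 10: (f8 ⊕ da) ⊕ 65 = 22 ⊕ 65 = 47
byte 11: (70 ⊕ 45) ⊕ 72 = 35 ⊕ 72 = 47
byte 12: (3a ⊕ 53) ⊕ 20 = 69 ⊕ 20 = 49
byte 13: (1c ⊕ 97) ⊕ 2f = 8b ⊕ 2f = a4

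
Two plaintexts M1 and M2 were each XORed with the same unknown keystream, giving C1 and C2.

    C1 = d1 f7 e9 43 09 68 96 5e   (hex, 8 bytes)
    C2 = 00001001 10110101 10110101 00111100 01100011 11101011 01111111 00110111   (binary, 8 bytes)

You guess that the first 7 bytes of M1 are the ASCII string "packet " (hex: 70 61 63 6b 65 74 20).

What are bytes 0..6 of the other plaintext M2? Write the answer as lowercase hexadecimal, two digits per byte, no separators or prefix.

a8233f140ff7c9

First, C1 ⊕ C2 = (M1 ⊕ K) ⊕ (M2 ⊕ K) = M1 ⊕ M2, so the key drops out. Then M2 = (M1 ⊕ M2) ⊕ M1 over the first 7 bytes.
byte 0: (d1 ^ 09) ^ 70 = d8 ^ 70 = a8
byte 1: (f7 ^ b5) ^ 61 = 42 ^ 61 = 23
byte 2: (e9 ^ b5) ^ 63 = 5c ^ 63 = 3f
byte 3: (43 ^ 3c) ^ 6b = 7f ^ 6b = 14
byte 4: (09 ^ 63) ^ 65 = 6a ^ 65 = 0f
byte 5: (68 ^ eb) ^ 74 = 83 ^ 74 = f7
byte 6: (96 ^ 7f) ^ 20 = e9 ^ 20 = c9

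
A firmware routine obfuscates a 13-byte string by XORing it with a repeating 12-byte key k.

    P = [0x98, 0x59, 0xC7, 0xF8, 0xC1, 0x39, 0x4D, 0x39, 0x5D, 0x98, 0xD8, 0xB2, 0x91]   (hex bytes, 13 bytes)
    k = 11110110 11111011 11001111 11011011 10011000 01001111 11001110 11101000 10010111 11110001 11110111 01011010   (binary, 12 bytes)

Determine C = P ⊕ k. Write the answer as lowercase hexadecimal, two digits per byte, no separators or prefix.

6ea20823597683d1ca692fe867

The 12-byte key repeats, so the effective keystream is f6 fb cf db 98 4f ce e8 97 f1 f7 5a f6.
byte 0: 98 ^ f6 = 6e
byte 1: 59 ^ fb = a2
byte 2: c7 ^ cf = 08
byte 3: f8 ^ db = 23
byte 4: c1 ^ 98 = 59
byte 5: 39 ^ 4f = 76
byte 6: 4d ^ ce = 83
byte 7: 39 ^ e8 = d1
byte 8: 5d ^ 97 = ca
byte 9: 98 ^ f1 = 69
byte 10: d8 ^ f7 = 2f
byte 11: b2 ^ 5a = e8
byte 12: 91 ^ f6 = 67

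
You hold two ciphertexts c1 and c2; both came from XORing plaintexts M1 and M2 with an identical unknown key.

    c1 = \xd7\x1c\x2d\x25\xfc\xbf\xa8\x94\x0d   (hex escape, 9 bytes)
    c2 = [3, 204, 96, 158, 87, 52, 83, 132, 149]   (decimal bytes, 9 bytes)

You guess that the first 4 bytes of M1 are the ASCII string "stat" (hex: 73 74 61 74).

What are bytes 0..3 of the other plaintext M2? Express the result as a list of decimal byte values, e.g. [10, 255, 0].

First, c1 ⊕ c2 = (M1 ⊕ K) ⊕ (M2 ⊕ K) = M1 ⊕ M2, so the key drops out. Then M2 = (M1 ⊕ M2) ⊕ M1 over the first 4 bytes.
byte 0: (d7 ^ 03) ^ 73 = d4 ^ 73 = a7
byte 1: (1c ^ cc) ^ 74 = d0 ^ 74 = a4
byte 2: (2d ^ 60) ^ 61 = 4d ^ 61 = 2c
byte 3: (25 ^ 9e) ^ 74 = bb ^ 74 = cf

[167, 164, 44, 207]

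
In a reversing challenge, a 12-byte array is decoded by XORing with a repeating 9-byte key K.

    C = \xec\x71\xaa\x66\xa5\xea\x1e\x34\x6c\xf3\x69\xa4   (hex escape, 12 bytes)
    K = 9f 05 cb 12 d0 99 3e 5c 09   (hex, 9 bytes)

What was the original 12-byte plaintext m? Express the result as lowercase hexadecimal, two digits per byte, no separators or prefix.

The 9-byte key repeats, so the effective keystream is 9f 05 cb 12 d0 99 3e 5c 09 9f 05 cb.
byte 0: ec ^ 9f = 73
byte 1: 71 ^ 05 = 74
byte 2: aa ^ cb = 61
byte 3: 66 ^ 12 = 74
byte 4: a5 ^ d0 = 75
byte 5: ea ^ 99 = 73
byte 6: 1e ^ 3e = 20
byte 7: 34 ^ 5c = 68
byte 8: 6c ^ 09 = 65
byte 9: f3 ^ 9f = 6c
byte 10: 69 ^ 05 = 6c
byte 11: a4 ^ cb = 6f

7374617475732068656c6c6f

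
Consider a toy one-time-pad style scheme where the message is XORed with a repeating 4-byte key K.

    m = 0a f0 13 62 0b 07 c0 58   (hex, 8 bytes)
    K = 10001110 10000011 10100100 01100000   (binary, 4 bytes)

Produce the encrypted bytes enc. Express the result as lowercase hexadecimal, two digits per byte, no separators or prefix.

The 4-byte key repeats, so the effective keystream is 8e 83 a4 60 8e 83 a4 60.
byte 0: 0a ^ 8e = 84
byte 1: f0 ^ 83 = 73
byte 2: 13 ^ a4 = b7
byte 3: 62 ^ 60 = 02
byte 4: 0b ^ 8e = 85
byte 5: 07 ^ 83 = 84
byte 6: c0 ^ a4 = 64
byte 7: 58 ^ 60 = 38

8473b70285846438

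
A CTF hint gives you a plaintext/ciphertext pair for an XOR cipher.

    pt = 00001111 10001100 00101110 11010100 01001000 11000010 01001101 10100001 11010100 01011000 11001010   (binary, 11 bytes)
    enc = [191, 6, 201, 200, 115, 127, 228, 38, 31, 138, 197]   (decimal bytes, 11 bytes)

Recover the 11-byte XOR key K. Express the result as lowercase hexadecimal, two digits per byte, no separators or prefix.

b08ae71c3bbda987cbd20f

Since enc = pt ⊕ K, XORing both sides with pt gives K = pt ⊕ enc.
byte 0: 0f ^ bf = b0
byte 1: 8c ^ 06 = 8a
byte 2: 2e ^ c9 = e7
byte 3: d4 ^ c8 = 1c
byte 4: 48 ^ 73 = 3b
byte 5: c2 ^ 7f = bd
byte 6: 4d ^ e4 = a9
byte 7: a1 ^ 26 = 87
byte 8: d4 ^ 1f = cb
byte 9: 58 ^ 8a = d2
byte 10: ca ^ c5 = 0f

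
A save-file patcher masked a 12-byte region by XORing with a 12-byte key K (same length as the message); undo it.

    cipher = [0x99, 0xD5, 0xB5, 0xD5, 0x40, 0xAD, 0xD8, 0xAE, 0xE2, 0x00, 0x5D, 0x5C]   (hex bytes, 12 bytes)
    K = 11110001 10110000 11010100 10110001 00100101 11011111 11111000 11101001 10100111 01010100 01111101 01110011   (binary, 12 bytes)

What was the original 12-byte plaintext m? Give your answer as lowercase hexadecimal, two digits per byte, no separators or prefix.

68656164657220474554202f

99 ^ f1 = 68
d5 ^ b0 = 65
b5 ^ d4 = 61
d5 ^ b1 = 64
40 ^ 25 = 65
ad ^ df = 72
d8 ^ f8 = 20
ae ^ e9 = 47
e2 ^ a7 = 45
00 ^ 54 = 54
5d ^ 7d = 20
5c ^ 73 = 2f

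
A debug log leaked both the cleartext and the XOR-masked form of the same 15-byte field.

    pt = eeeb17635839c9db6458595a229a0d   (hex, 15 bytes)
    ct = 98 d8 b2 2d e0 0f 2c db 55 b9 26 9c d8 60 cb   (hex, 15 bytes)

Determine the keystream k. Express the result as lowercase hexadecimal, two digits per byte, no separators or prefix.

Since ct = pt ⊕ k, XORing both sides with pt gives k = pt ⊕ ct.
ee ⊕ 98 = 76
eb ⊕ d8 = 33
17 ⊕ b2 = a5
63 ⊕ 2d = 4e
58 ⊕ e0 = b8
39 ⊕ 0f = 36
c9 ⊕ 2c = e5
db ⊕ db = 00
64 ⊕ 55 = 31
58 ⊕ b9 = e1
59 ⊕ 26 = 7f
5a ⊕ 9c = c6
22 ⊕ d8 = fa
9a ⊕ 60 = fa
0d ⊕ cb = c6

7633a54eb836e50031e17fc6fafac6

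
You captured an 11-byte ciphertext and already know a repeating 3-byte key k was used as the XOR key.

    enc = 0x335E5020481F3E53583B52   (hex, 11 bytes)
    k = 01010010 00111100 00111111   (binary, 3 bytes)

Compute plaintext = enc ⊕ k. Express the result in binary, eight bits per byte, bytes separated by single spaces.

The 3-byte key repeats, so the effective keystream is 52 3c 3f 52 3c 3f 52 3c 3f 52 3c.
byte 0: 33 ^ 52 = 61
byte 1: 5e ^ 3c = 62
byte 2: 50 ^ 3f = 6f
byte 3: 20 ^ 52 = 72
byte 4: 48 ^ 3c = 74
byte 5: 1f ^ 3f = 20
byte 6: 3e ^ 52 = 6c
byte 7: 53 ^ 3c = 6f
byte 8: 58 ^ 3f = 67
byte 9: 3b ^ 52 = 69
byte 10: 52 ^ 3c = 6e

01100001 01100010 01101111 01110010 01110100 00100000 01101100 01101111 01100111 01101001 01101110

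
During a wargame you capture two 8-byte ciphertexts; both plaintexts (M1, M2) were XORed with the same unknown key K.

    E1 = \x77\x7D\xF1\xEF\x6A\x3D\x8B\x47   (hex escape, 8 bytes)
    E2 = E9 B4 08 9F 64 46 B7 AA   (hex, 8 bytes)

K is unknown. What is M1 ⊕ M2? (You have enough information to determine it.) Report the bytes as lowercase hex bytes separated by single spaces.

E1 ⊕ E2 = (M1 ⊕ K) ⊕ (M2 ⊕ K) = M1 ⊕ M2 — the shared key cancels under XOR.
byte 0: 77 xor e9 = 9e
byte 1: 7d xor b4 = c9
byte 2: f1 xor 08 = f9
byte 3: ef xor 9f = 70
byte 4: 6a xor 64 = 0e
byte 5: 3d xor 46 = 7b
byte 6: 8b xor b7 = 3c
byte 7: 47 xor aa = ed

9e c9 f9 70 0e 7b 3c ed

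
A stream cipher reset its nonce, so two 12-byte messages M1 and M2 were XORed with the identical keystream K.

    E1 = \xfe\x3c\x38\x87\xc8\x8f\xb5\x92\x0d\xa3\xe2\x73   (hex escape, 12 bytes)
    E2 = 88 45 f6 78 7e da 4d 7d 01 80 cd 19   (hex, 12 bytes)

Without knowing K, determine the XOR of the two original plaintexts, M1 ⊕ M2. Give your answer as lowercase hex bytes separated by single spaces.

76 79 ce ff b6 55 f8 ef 0c 23 2f 6a

E1 ⊕ E2 = (M1 ⊕ K) ⊕ (M2 ⊕ K) = M1 ⊕ M2 — the shared key cancels under XOR.
byte 0: fe xor 88 = 76
byte 1: 3c xor 45 = 79
byte 2: 38 xor f6 = ce
byte 3: 87 xor 78 = ff
byte 4: c8 xor 7e = b6
byte 5: 8f xor da = 55
byte 6: b5 xor 4d = f8
byte 7: 92 xor 7d = ef
byte 8: 0d xor 01 = 0c
byte 9: a3 xor 80 = 23
byte 10: e2 xor cd = 2f
byte 11: 73 xor 19 = 6a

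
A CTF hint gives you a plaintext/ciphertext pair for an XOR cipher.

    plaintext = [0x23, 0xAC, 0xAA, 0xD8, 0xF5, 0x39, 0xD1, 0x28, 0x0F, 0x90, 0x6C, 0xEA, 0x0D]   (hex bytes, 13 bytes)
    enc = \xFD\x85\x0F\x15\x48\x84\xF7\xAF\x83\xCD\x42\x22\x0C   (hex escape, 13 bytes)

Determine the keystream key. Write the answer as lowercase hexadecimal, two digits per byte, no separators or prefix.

de29a5cdbdbd26878c5d2ec801

Since enc = plaintext ⊕ key, XORing both sides with plaintext gives key = plaintext ⊕ enc.
23 ^ fd = de
ac ^ 85 = 29
aa ^ 0f = a5
d8 ^ 15 = cd
f5 ^ 48 = bd
39 ^ 84 = bd
d1 ^ f7 = 26
28 ^ af = 87
0f ^ 83 = 8c
90 ^ cd = 5d
6c ^ 42 = 2e
ea ^ 22 = c8
0d ^ 0c = 01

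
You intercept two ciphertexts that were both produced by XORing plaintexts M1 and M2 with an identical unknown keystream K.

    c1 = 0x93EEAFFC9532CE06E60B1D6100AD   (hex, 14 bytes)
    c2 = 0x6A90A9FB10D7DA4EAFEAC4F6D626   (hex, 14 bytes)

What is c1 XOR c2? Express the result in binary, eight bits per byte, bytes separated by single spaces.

11111001 01111110 00000110 00000111 10000101 11100101 00010100 01001000 01001001 11100001 11011001 10010111 11010110 10001011

c1 ⊕ c2 = (M1 ⊕ K) ⊕ (M2 ⊕ K) = M1 ⊕ M2 — the shared key cancels under XOR.
byte 0: 147 ⊕ 106 = 249
byte 1: 238 ⊕ 144 = 126
byte 2: 175 ⊕ 169 =   6
byte 3: 252 ⊕ 251 =   7
byte 4: 149 ⊕  16 = 133
byte 5:  50 ⊕ 215 = 229
byte 6: 206 ⊕ 218 =  20
byte 7:   6 ⊕  78 =  72
byte 8: 230 ⊕ 175 =  73
byte 9:  11 ⊕ 234 = 225
byte 10:  29 ⊕ 196 = 217
byte 11:  97 ⊕ 246 = 151
byte 12:   0 ⊕ 214 = 214
byte 13: 173 ⊕  38 = 139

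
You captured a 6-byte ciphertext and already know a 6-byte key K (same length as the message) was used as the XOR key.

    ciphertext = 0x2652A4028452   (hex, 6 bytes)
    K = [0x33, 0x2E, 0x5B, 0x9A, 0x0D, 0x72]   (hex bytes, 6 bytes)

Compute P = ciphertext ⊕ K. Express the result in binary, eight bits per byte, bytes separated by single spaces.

XOR is its own inverse, so applying the key byte-wise gives the result directly.
00100110 xor 00110011 = 00010101
01010010 xor 00101110 = 01111100
10100100 xor 01011011 = 11111111
00000010 xor 10011010 = 10011000
10000100 xor 00001101 = 10001001
01010010 xor 01110010 = 00100000

00010101 01111100 11111111 10011000 10001001 00100000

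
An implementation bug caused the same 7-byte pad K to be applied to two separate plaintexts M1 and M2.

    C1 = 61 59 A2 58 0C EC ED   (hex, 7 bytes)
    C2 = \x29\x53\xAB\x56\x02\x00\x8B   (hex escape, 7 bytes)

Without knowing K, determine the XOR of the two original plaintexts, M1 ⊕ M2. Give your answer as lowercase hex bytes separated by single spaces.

48 0a 09 0e 0e ec 66

C1 ⊕ C2 = (M1 ⊕ K) ⊕ (M2 ⊕ K) = M1 ⊕ M2 — the shared key cancels under XOR.
byte 0: 61 ^ 29 = 48
byte 1: 59 ^ 53 = 0a
byte 2: a2 ^ ab = 09
byte 3: 58 ^ 56 = 0e
byte 4: 0c ^ 02 = 0e
byte 5: ec ^ 00 = ec
byte 6: ed ^ 8b = 66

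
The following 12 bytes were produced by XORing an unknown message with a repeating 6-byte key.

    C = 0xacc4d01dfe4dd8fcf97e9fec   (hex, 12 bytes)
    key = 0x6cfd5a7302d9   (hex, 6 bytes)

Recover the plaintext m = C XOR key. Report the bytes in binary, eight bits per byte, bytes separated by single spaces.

The 6-byte key repeats, so the effective keystream is 6c fd 5a 73 02 d9 6c fd 5a 73 02 d9.
byte 0: ac xor 6c = c0
byte 1: c4 xor fd = 39
byte 2: d0 xor 5a = 8a
byte 3: 1d xor 73 = 6e
byte 4: fe xor 02 = fc
byte 5: 4d xor d9 = 94
byte 6: d8 xor 6c = b4
byte 7: fc xor fd = 01
byte 8: f9 xor 5a = a3
byte 9: 7e xor 73 = 0d
byte 10: 9f xor 02 = 9d
byte 11: ec xor d9 = 35

11000000 00111001 10001010 01101110 11111100 10010100 10110100 00000001 10100011 00001101 10011101 00110101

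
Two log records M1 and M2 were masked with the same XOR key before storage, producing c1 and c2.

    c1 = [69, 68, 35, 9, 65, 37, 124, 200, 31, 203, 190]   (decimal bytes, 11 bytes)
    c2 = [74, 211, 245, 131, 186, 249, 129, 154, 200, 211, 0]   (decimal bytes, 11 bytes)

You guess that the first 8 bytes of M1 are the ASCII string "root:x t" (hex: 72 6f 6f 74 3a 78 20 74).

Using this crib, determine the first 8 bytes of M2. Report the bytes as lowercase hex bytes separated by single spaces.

First, c1 ⊕ c2 = (M1 ⊕ K) ⊕ (M2 ⊕ K) = M1 ⊕ M2, so the key drops out. Then M2 = (M1 ⊕ M2) ⊕ M1 over the first 8 bytes.
byte 0: (45 XOR 4a) XOR 72 = 0f XOR 72 = 7d
byte 1: (44 XOR d3) XOR 6f = 97 XOR 6f = f8
byte 2: (23 XOR f5) XOR 6f = d6 XOR 6f = b9
byte 3: (09 XOR 83) XOR 74 = 8a XOR 74 = fe
byte 4: (41 XOR ba) XOR 3a = fb XOR 3a = c1
byte 5: (25 XOR f9) XOR 78 = dc XOR 78 = a4
byte 6: (7c XOR 81) XOR 20 = fd XOR 20 = dd
byte 7: (c8 XOR 9a) XOR 74 = 52 XOR 74 = 26

7d f8 b9 fe c1 a4 dd 26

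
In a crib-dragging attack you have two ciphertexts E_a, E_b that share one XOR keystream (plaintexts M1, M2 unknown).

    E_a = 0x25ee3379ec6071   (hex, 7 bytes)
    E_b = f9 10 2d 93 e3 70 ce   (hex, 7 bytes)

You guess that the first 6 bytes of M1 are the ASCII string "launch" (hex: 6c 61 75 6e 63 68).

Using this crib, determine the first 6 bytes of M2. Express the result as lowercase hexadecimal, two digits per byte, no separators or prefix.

First, E_a ⊕ E_b = (M1 ⊕ K) ⊕ (M2 ⊕ K) = M1 ⊕ M2, so the key drops out. Then M2 = (M1 ⊕ M2) ⊕ M1 over the first 6 bytes.
byte 0: (25 XOR f9) XOR 6c = dc XOR 6c = b0
byte 1: (ee XOR 10) XOR 61 = fe XOR 61 = 9f
byte 2: (33 XOR 2d) XOR 75 = 1e XOR 75 = 6b
byte 3: (79 XOR 93) XOR 6e = ea XOR 6e = 84
byte 4: (ec XOR e3) XOR 63 = 0f XOR 63 = 6c
byte 5: (60 XOR 70) XOR 68 = 10 XOR 68 = 78

b09f6b846c78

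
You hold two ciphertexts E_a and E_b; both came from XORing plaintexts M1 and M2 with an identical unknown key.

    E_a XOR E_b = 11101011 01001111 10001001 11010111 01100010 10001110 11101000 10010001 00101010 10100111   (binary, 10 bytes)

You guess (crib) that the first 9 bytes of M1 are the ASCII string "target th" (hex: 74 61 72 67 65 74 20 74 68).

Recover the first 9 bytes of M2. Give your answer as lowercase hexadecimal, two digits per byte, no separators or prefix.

Since E_a ⊕ E_b = M1 ⊕ M2, XORing with the guessed M1 bytes yields the corresponding M2 bytes: M2 = (E_a ⊕ E_b) ⊕ M1.
byte 0: 235 xor 116 = 159
byte 1:  79 xor  97 =  46
byte 2: 137 xor 114 = 251
byte 3: 215 xor 103 = 176
byte 4:  98 xor 101 =   7
byte 5: 142 xor 116 = 250
byte 6: 232 xor  32 = 200
byte 7: 145 xor 116 = 229
byte 8:  42 xor 104 =  66

9f2efbb007fac8e542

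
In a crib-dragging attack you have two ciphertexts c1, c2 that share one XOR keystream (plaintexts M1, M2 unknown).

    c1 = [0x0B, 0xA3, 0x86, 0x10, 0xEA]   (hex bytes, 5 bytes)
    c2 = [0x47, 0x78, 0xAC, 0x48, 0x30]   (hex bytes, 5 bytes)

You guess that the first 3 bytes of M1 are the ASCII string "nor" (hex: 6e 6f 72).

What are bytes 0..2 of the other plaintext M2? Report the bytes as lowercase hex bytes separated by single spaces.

First, c1 ⊕ c2 = (M1 ⊕ K) ⊕ (M2 ⊕ K) = M1 ⊕ M2, so the key drops out. Then M2 = (M1 ⊕ M2) ⊕ M1 over the first 3 bytes.
byte 0: (0b XOR 47) XOR 6e = 4c XOR 6e = 22
byte 1: (a3 XOR 78) XOR 6f = db XOR 6f = b4
byte 2: (86 XOR ac) XOR 72 = 2a XOR 72 = 58

22 b4 58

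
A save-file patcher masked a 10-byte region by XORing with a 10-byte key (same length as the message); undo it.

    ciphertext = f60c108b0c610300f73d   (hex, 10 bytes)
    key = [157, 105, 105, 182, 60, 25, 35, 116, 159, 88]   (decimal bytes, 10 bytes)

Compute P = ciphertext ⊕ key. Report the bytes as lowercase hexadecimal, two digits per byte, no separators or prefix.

XOR is its own inverse, so applying the key byte-wise gives the result directly.
11110110 xor 10011101 = 01101011
00001100 xor 01101001 = 01100101
00010000 xor 01101001 = 01111001
10001011 xor 10110110 = 00111101
00001100 xor 00111100 = 00110000
01100001 xor 00011001 = 01111000
00000011 xor 00100011 = 00100000
00000000 xor 01110100 = 01110100
11110111 xor 10011111 = 01101000
00111101 xor 01011000 = 01100101

6b65793d307820746865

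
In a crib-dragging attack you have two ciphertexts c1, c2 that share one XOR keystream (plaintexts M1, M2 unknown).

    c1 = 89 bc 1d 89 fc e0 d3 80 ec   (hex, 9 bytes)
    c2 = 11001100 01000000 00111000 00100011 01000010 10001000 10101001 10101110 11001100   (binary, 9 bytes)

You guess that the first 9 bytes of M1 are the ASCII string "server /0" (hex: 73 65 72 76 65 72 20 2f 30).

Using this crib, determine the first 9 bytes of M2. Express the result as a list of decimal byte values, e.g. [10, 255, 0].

First, c1 ⊕ c2 = (M1 ⊕ K) ⊕ (M2 ⊕ K) = M1 ⊕ M2, so the key drops out. Then M2 = (M1 ⊕ M2) ⊕ M1 over the first 9 bytes.
byte 0: (89 xor cc) xor 73 = 45 xor 73 = 36
byte 1: (bc xor 40) xor 65 = fc xor 65 = 99
byte 2: (1d xor 38) xor 72 = 25 xor 72 = 57
byte 3: (89 xor 23) xor 76 = aa xor 76 = dc
byte 4: (fc xor 42) xor 65 = be xor 65 = db
byte 5: (e0 xor 88) xor 72 = 68 xor 72 = 1a
byte 6: (d3 xor a9) xor 20 = 7a xor 20 = 5a
byte 7: (80 xor ae) xor 2f = 2e xor 2f = 01
byte 8: (ec xor cc) xor 30 = 20 xor 30 = 10

[54, 153, 87, 220, 219, 26, 90, 1, 16]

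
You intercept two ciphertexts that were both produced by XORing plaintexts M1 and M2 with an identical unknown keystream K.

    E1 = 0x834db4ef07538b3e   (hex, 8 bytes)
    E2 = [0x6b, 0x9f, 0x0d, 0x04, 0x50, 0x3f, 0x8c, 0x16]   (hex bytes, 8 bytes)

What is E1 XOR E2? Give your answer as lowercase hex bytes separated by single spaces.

E1 ⊕ E2 = (M1 ⊕ K) ⊕ (M2 ⊕ K) = M1 ⊕ M2 — the shared key cancels under XOR.
83 ⊕ 6b = e8
4d ⊕ 9f = d2
b4 ⊕ 0d = b9
ef ⊕ 04 = eb
07 ⊕ 50 = 57
53 ⊕ 3f = 6c
8b ⊕ 8c = 07
3e ⊕ 16 = 28

e8 d2 b9 eb 57 6c 07 28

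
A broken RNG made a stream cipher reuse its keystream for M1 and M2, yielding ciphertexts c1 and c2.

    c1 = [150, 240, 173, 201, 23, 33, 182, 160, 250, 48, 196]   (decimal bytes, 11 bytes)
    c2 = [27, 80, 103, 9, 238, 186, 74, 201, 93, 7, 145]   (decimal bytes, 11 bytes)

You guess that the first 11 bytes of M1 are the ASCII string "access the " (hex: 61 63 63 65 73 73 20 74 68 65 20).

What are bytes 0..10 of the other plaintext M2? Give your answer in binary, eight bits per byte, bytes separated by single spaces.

First, c1 ⊕ c2 = (M1 ⊕ K) ⊕ (M2 ⊕ K) = M1 ⊕ M2, so the key drops out. Then M2 = (M1 ⊕ M2) ⊕ M1 over the first 11 bytes.
byte 0: (96 ^ 1b) ^ 61 = 8d ^ 61 = ec
byte 1: (f0 ^ 50) ^ 63 = a0 ^ 63 = c3
byte 2: (ad ^ 67) ^ 63 = ca ^ 63 = a9
byte 3: (c9 ^ 09) ^ 65 = c0 ^ 65 = a5
byte 4: (17 ^ ee) ^ 73 = f9 ^ 73 = 8a
byte 5: (21 ^ ba) ^ 73 = 9b ^ 73 = e8
byte 6: (b6 ^ 4a) ^ 20 = fc ^ 20 = dc
byte 7: (a0 ^ c9) ^ 74 = 69 ^ 74 = 1d
byte 8: (fa ^ 5d) ^ 68 = a7 ^ 68 = cf
byte 9: (30 ^ 07) ^ 65 = 37 ^ 65 = 52
byte 10: (c4 ^ 91) ^ 20 = 55 ^ 20 = 75

11101100 11000011 10101001 10100101 10001010 11101000 11011100 00011101 11001111 01010010 01110101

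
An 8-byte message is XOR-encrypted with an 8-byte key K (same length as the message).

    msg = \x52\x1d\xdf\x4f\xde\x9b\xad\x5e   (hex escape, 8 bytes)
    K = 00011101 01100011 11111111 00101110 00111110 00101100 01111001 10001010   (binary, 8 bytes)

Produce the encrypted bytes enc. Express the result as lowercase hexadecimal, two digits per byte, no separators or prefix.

byte 0: 52 ^ 1d = 4f
byte 1: 1d ^ 63 = 7e
byte 2: df ^ ff = 20
byte 3: 4f ^ 2e = 61
byte 4: de ^ 3e = e0
byte 5: 9b ^ 2c = b7
byte 6: ad ^ 79 = d4
byte 7: 5e ^ 8a = d4

4f7e2061e0b7d4d4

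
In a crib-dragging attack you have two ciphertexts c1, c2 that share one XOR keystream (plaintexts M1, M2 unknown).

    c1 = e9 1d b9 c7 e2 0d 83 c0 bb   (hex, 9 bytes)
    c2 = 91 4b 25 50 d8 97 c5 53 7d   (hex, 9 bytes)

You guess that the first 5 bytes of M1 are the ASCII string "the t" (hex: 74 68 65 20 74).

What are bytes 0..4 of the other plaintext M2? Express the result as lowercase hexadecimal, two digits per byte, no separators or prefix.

First, c1 ⊕ c2 = (M1 ⊕ K) ⊕ (M2 ⊕ K) = M1 ⊕ M2, so the key drops out. Then M2 = (M1 ⊕ M2) ⊕ M1 over the first 5 bytes.
byte 0: (e9 ^ 91) ^ 74 = 78 ^ 74 = 0c
byte 1: (1d ^ 4b) ^ 68 = 56 ^ 68 = 3e
byte 2: (b9 ^ 25) ^ 65 = 9c ^ 65 = f9
byte 3: (c7 ^ 50) ^ 20 = 97 ^ 20 = b7
byte 4: (e2 ^ d8) ^ 74 = 3a ^ 74 = 4e

0c3ef9b74e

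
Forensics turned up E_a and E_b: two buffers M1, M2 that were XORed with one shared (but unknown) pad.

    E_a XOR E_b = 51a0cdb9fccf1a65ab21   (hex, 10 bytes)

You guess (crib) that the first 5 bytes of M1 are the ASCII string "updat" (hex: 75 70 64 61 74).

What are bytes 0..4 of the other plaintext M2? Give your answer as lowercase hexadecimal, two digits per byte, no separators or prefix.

Since E_a ⊕ E_b = M1 ⊕ M2, XORing with the guessed M1 bytes yields the corresponding M2 bytes: M2 = (E_a ⊕ E_b) ⊕ M1.
byte 0: 01010001 xor 01110101 = 00100100
byte 1: 10100000 xor 01110000 = 11010000
byte 2: 11001101 xor 01100100 = 10101001
byte 3: 10111001 xor 01100001 = 11011000
byte 4: 11111100 xor 01110100 = 10001000

24d0a9d888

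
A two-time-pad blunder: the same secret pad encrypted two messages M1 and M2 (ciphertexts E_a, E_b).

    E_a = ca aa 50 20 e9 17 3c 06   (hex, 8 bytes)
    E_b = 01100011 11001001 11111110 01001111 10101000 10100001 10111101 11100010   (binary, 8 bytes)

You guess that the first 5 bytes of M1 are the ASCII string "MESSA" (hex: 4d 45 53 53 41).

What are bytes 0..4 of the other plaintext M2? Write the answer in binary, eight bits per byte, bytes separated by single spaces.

First, E_a ⊕ E_b = (M1 ⊕ K) ⊕ (M2 ⊕ K) = M1 ⊕ M2, so the key drops out. Then M2 = (M1 ⊕ M2) ⊕ M1 over the first 5 bytes.
byte 0: (ca xor 63) xor 4d = a9 xor 4d = e4
byte 1: (aa xor c9) xor 45 = 63 xor 45 = 26
byte 2: (50 xor fe) xor 53 = ae xor 53 = fd
byte 3: (20 xor 4f) xor 53 = 6f xor 53 = 3c
byte 4: (e9 xor a8) xor 41 = 41 xor 41 = 00

11100100 00100110 11111101 00111100 00000000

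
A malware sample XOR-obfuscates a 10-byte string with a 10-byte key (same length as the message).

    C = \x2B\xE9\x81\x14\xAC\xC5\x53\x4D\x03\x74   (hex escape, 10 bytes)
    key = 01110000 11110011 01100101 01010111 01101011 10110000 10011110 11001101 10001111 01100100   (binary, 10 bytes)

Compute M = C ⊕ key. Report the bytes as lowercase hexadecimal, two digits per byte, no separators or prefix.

5b1ae443c775cd808c10

2b xor 70 = 5b
e9 xor f3 = 1a
81 xor 65 = e4
14 xor 57 = 43
ac xor 6b = c7
c5 xor b0 = 75
53 xor 9e = cd
4d xor cd = 80
03 xor 8f = 8c
74 xor 64 = 10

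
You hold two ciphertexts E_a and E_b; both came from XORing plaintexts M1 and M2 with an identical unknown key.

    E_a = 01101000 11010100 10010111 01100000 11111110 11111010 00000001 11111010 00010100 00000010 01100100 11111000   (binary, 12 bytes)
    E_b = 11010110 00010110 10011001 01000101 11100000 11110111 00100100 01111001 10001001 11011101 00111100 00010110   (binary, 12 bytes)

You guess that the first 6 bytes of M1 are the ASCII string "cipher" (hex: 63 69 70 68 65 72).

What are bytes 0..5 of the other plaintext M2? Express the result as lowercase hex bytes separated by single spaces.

dd ab 7e 4d 7b 7f

First, E_a ⊕ E_b = (M1 ⊕ K) ⊕ (M2 ⊕ K) = M1 ⊕ M2, so the key drops out. Then M2 = (M1 ⊕ M2) ⊕ M1 over the first 6 bytes.
byte 0: (68 ⊕ d6) ⊕ 63 = be ⊕ 63 = dd
byte 1: (d4 ⊕ 16) ⊕ 69 = c2 ⊕ 69 = ab
byte 2: (97 ⊕ 99) ⊕ 70 = 0e ⊕ 70 = 7e
byte 3: (60 ⊕ 45) ⊕ 68 = 25 ⊕ 68 = 4d
byte 4: (fe ⊕ e0) ⊕ 65 = 1e ⊕ 65 = 7b
byte 5: (fa ⊕ f7) ⊕ 72 = 0d ⊕ 72 = 7f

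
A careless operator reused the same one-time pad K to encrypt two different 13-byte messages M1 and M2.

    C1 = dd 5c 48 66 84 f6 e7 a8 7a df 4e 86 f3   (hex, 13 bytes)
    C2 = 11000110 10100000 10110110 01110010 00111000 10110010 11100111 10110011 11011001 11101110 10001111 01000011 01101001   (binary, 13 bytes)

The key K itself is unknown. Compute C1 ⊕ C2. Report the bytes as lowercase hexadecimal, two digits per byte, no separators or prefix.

1bfcfe14bc44001ba331c1c59a

C1 ⊕ C2 = (M1 ⊕ K) ⊕ (M2 ⊕ K) = M1 ⊕ M2 — the shared key cancels under XOR.
221 xor 198 =  27
 92 xor 160 = 252
 72 xor 182 = 254
102 xor 114 =  20
132 xor  56 = 188
246 xor 178 =  68
231 xor 231 =   0
168 xor 179 =  27
122 xor 217 = 163
223 xor 238 =  49
 78 xor 143 = 193
134 xor  67 = 197
243 xor 105 = 154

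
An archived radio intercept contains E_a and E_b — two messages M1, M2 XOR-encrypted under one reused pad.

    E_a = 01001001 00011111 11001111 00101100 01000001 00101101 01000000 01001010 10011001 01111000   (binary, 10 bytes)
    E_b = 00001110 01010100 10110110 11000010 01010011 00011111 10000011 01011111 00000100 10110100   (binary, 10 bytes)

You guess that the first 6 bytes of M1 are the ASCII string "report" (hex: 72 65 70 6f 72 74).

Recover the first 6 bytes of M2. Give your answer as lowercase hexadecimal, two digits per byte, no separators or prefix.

First, E_a ⊕ E_b = (M1 ⊕ K) ⊕ (M2 ⊕ K) = M1 ⊕ M2, so the key drops out. Then M2 = (M1 ⊕ M2) ⊕ M1 over the first 6 bytes.
byte 0: (49 ^ 0e) ^ 72 = 47 ^ 72 = 35
byte 1: (1f ^ 54) ^ 65 = 4b ^ 65 = 2e
byte 2: (cf ^ b6) ^ 70 = 79 ^ 70 = 09
byte 3: (2c ^ c2) ^ 6f = ee ^ 6f = 81
byte 4: (41 ^ 53) ^ 72 = 12 ^ 72 = 60
byte 5: (2d ^ 1f) ^ 74 = 32 ^ 74 = 46

352e09816046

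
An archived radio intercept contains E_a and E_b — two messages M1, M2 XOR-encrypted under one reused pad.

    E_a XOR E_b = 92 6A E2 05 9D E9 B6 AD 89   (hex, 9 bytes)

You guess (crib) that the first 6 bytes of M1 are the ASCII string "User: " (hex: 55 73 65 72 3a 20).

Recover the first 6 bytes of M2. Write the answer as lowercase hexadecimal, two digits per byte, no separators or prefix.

Since E_a ⊕ E_b = M1 ⊕ M2, XORing with the guessed M1 bytes yields the corresponding M2 bytes: M2 = (E_a ⊕ E_b) ⊕ M1.
92 xor 55 = c7
6a xor 73 = 19
e2 xor 65 = 87
05 xor 72 = 77
9d xor 3a = a7
e9 xor 20 = c9

c7198777a7c9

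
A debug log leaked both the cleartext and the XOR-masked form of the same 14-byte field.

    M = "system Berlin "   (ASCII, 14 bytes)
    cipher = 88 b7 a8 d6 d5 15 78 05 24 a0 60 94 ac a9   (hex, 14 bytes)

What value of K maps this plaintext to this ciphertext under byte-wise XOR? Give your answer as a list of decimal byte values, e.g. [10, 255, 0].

[251, 206, 219, 162, 176, 120, 88, 71, 65, 210, 12, 253, 194, 137]

Since cipher = M ⊕ K, XORing both sides with M gives K = M ⊕ cipher.
byte 0: 73 xor 88 = fb
byte 1: 79 xor b7 = ce
byte 2: 73 xor a8 = db
byte 3: 74 xor d6 = a2
byte 4: 65 xor d5 = b0
byte 5: 6d xor 15 = 78
byte 6: 20 xor 78 = 58
byte 7: 42 xor 05 = 47
byte 8: 65 xor 24 = 41
byte 9: 72 xor a0 = d2
byte 10: 6c xor 60 = 0c
byte 11: 69 xor 94 = fd
byte 12: 6e xor ac = c2
byte 13: 20 xor a9 = 89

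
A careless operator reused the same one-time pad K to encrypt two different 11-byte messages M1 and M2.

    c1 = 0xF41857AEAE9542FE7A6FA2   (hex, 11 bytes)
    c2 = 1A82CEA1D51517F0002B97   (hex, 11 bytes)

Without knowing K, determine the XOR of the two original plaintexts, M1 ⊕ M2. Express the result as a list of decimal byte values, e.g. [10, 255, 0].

c1 ⊕ c2 = (M1 ⊕ K) ⊕ (M2 ⊕ K) = M1 ⊕ M2 — the shared key cancels under XOR.
byte 0: 11110100 XOR 00011010 = 11101110
byte 1: 00011000 XOR 10000010 = 10011010
byte 2: 01010111 XOR 11001110 = 10011001
byte 3: 10101110 XOR 10100001 = 00001111
byte 4: 10101110 XOR 11010101 = 01111011
byte 5: 10010101 XOR 00010101 = 10000000
byte 6: 01000010 XOR 00010111 = 01010101
byte 7: 11111110 XOR 11110000 = 00001110
byte 8: 01111010 XOR 00000000 = 01111010
byte 9: 01101111 XOR 00101011 = 01000100
byte 10: 10100010 XOR 10010111 = 00110101

[238, 154, 153, 15, 123, 128, 85, 14, 122, 68, 53]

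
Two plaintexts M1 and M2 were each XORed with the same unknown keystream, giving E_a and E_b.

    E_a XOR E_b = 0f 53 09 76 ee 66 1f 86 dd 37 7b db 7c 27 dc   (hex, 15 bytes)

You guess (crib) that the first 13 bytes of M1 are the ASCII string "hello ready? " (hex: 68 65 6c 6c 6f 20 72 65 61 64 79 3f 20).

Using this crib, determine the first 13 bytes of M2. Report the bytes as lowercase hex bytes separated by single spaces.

Since E_a ⊕ E_b = M1 ⊕ M2, XORing with the guessed M1 bytes yields the corresponding M2 bytes: M2 = (E_a ⊕ E_b) ⊕ M1.
0f ⊕ 68 = 67
53 ⊕ 65 = 36
09 ⊕ 6c = 65
76 ⊕ 6c = 1a
ee ⊕ 6f = 81
66 ⊕ 20 = 46
1f ⊕ 72 = 6d
86 ⊕ 65 = e3
dd ⊕ 61 = bc
37 ⊕ 64 = 53
7b ⊕ 79 = 02
db ⊕ 3f = e4
7c ⊕ 20 = 5c

67 36 65 1a 81 46 6d e3 bc 53 02 e4 5c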